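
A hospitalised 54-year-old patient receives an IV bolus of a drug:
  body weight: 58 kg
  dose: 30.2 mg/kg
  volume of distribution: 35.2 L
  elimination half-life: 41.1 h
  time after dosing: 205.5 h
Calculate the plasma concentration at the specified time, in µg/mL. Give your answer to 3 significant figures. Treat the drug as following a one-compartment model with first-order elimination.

1.56 µg/mL

Total dose = 30.2 × 58 = 1752 mg
C₀ = Dose / Vd = 1752 / 35.2 = 49.77 mg/L
k = ln2 / t½ = 0.693147 / 41.1 = 0.01686 h⁻¹
t / t½ = 205.5 / 41.1 = 5 half-lives
C = C₀ × (1/2)^5 = 49.77 × 0.03125 = 1.555 mg/L
(1.555 mg/L = 1.555 µg/mL)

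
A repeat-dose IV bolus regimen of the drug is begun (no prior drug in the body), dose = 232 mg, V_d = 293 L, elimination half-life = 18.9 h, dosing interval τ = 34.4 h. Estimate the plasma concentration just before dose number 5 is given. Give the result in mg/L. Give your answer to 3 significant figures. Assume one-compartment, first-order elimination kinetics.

0.311 mg/L

C₀ per dose = Dose / Vd = 232 / 293 = 0.7918 mg/L
k = ln2 / t½ = 0.693147 / 18.9 = 0.03667 h⁻¹
Fraction remaining after one interval: r = e^(−kτ) = e^(−0.03667 × 34.4) = 0.2832
Before dose 5, 4 doses have been given (aged 1τ, 2τ, 3τ, 4τ).
C_trough = C₀ × (r + r² + … + r^4) = C₀ × r(1−r^4)/(1−r)
        = 0.7918 × 0.2832 × (1 − 0.006432) / (1 − 0.2832) = 0.3108 mg/L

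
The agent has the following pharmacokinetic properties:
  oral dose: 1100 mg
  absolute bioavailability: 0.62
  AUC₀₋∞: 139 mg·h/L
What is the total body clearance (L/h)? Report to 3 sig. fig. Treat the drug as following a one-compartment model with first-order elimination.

CL = F·Dose / AUC = 0.62 × 1100 / 139 = 4.906 L/h

4.91 L/h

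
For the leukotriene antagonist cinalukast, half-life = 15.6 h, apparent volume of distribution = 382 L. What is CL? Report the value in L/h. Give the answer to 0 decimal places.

17 L/h

k = ln2 / t½ = 0.693147 / 15.6 = 0.04443 h⁻¹
CL = k × Vd = 0.04443 × 382 = 16.97 L/h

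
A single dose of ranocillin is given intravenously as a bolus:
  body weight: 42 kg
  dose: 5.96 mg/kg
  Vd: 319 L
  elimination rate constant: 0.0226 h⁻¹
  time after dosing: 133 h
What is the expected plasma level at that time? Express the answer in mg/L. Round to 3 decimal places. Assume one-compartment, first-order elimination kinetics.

Total dose = 5.96 × 42 = 250.3 mg
C₀ = Dose / Vd = 250.3 / 319 = 0.7846 mg/L
C = C₀ · e^(−k·t) = 0.7846 × e^(−0.02260 × 133)
  = 0.7846 × 0.04950 = 0.03884 mg/L

0.039 mg/L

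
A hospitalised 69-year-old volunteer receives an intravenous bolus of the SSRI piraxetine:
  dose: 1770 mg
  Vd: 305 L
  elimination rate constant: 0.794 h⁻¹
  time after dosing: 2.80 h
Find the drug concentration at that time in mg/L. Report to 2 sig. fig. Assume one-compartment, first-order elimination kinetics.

C₀ = Dose / Vd = 1770 / 305 = 5.803 mg/L
C = C₀ · e^(−k·t) = 5.803 × e^(−0.7940 × 2.80)
  = 5.803 × 0.1083 = 0.6285 mg/L

0.63 mg/L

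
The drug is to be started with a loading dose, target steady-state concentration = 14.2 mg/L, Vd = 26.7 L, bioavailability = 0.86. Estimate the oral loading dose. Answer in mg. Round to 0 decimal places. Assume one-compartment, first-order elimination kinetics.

LD = Css × Vd / F = 14.2 × 26.7 / 0.86 = 440.9 mg

441 mg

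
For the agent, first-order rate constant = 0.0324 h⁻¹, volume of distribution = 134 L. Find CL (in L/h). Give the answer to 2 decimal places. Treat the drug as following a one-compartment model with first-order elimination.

CL = k × Vd = 0.0324 × 134 = 4.342 L/h

4.34 L/h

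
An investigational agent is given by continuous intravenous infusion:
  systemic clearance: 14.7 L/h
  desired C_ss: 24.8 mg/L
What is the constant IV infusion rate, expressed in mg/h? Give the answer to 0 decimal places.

At steady state, infusion rate R₀ = Css × CL = 24.8 × 14.70 = 364.6 mg/h

365 mg/h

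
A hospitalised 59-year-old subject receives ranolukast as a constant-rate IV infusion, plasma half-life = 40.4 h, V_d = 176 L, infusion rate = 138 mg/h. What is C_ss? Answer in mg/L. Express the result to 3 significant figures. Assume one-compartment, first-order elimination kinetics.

k = ln2 / t½ = 0.693147 / 40.4 = 0.01716 h⁻¹
CL = k × Vd = 0.01716 × 176 = 3.020 L/h
At steady state Css = R₀ / CL = 138 / 3.020 = 45.70 mg/L

45.7 mg/L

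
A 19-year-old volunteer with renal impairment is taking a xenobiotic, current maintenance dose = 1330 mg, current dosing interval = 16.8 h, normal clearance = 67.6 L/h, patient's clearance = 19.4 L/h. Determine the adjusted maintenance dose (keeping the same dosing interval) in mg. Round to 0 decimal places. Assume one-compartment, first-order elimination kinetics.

382 mg

To keep the same average steady-state level, dosing rate must scale with clearance.
CL ratio = 19.4 / 67.6 = 0.2870
New dose (same interval) = 1330 × 0.2870 = 381.7 mg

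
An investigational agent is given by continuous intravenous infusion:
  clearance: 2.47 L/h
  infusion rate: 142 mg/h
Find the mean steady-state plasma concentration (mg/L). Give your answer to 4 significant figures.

57.49 mg/L

At steady state Css = R₀ / CL = 142 / 2.470 = 57.49 mg/L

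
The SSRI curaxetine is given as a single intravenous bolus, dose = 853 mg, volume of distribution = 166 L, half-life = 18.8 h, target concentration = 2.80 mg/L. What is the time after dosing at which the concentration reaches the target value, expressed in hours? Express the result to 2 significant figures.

C₀ = Dose / Vd = 853.0 / 166 = 5.139 mg/L
k = ln2 / t½ = 0.693147 / 18.8 = 0.03687 h⁻¹
t = ln(C₀ / C) / k = ln(5.139 / 2.80) / 0.03687
  = ln(1.835) / 0.03687 = 0.6070 / 0.03687 = 16.46 h

16 h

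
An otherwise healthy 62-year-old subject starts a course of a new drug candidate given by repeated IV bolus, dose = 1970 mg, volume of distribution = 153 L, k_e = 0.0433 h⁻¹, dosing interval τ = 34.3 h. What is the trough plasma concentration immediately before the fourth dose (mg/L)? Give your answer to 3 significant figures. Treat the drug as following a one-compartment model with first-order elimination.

C₀ per dose = Dose / Vd = 1970 / 153 = 12.88 mg/L
Fraction remaining after one interval: r = e^(−kτ) = e^(−0.04330 × 34.3) = 0.2265
Before dose 4, 3 doses have been given (aged 1τ, 2τ, 3τ).
C_trough = C₀ × (r + r² + … + r^3) = C₀ × r(1−r^3)/(1−r)
        = 12.88 × 0.2265 × (1 − 0.01162) / (1 − 0.2265) = 3.728 mg/L

3.73 mg/L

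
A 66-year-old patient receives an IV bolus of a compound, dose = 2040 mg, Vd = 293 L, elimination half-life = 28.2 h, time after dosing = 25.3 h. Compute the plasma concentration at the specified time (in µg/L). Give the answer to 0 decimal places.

3738 µg/L

C₀ = Dose / Vd = 2040 / 293 = 6.962 mg/L
k = ln2 / t½ = 0.693147 / 28.2 = 0.02458 h⁻¹
C = C₀ · e^(−k·t) = 6.962 × e^(−0.02458 × 25.3)
  = 6.962 × 0.5369 = 3.738 mg/L
Convert: 3.738 mg/L × 1000 = 3738 µg/L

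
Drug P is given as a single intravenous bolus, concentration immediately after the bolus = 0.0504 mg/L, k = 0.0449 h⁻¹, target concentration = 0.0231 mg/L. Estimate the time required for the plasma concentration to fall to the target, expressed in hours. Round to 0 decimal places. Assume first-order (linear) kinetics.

17 h

t = ln(C₀ / C) / k = ln(0.05040 / 0.0231) / 0.04490
  = ln(2.182) / 0.04490 = 0.7802 / 0.04490 = 17.38 h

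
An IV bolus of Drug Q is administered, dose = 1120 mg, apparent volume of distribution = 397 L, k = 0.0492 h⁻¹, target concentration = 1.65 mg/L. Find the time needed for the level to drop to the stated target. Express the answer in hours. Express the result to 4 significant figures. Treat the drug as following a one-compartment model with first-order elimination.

C₀ = Dose / Vd = 1120 / 397 = 2.821 mg/L
t = ln(C₀ / C) / k = ln(2.821 / 1.65) / 0.04920
  = ln(1.710) / 0.04920 = 0.5365 / 0.04920 = 10.90 h

10.90 h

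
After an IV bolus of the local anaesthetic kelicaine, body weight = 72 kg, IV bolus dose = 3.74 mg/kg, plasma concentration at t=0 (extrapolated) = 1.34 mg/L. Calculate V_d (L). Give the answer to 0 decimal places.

Dose = 3.74 × 72 = 269.3 mg
Vd = Dose / C₀ = 269.3 / 1.34 = 201.0 L

201 L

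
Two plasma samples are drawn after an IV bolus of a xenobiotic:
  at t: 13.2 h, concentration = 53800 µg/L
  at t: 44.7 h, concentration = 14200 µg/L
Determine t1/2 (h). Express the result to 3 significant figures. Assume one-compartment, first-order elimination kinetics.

k = ln(C₁/C₂) / (t₂ − t₁) = ln(53800/14200) / (44.7 − 13.2)
  = 1.332 / 31.50 = 0.04229 h⁻¹
t½ = ln2 / k = 0.693147 / 0.04229 = 16.39 h

16.4 h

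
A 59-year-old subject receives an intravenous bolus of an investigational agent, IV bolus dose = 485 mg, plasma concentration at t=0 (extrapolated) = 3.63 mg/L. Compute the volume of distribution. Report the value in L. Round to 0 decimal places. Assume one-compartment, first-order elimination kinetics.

Vd = Dose / C₀ = 485.0 / 3.63 = 133.6 L

134 L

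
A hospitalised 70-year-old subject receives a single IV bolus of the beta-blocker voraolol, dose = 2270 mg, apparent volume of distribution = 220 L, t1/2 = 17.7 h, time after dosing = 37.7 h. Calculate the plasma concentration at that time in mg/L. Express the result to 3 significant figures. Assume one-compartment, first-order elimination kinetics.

C₀ = Dose / Vd = 2270 / 220 = 10.32 mg/L
k = ln2 / t½ = 0.693147 / 17.7 = 0.03916 h⁻¹
C = C₀ · e^(−k·t) = 10.32 × e^(−0.03916 × 37.7)
  = 10.32 × 0.2285 = 2.358 mg/L

2.36 mg/L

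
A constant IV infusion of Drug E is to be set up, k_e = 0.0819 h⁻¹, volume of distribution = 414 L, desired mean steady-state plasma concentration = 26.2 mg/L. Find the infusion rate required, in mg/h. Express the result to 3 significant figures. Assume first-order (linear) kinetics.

888 mg/h

CL = k × Vd = 0.08190 × 414 = 33.91 L/h
At steady state, infusion rate R₀ = Css × CL = 26.2 × 33.91 = 888.4 mg/h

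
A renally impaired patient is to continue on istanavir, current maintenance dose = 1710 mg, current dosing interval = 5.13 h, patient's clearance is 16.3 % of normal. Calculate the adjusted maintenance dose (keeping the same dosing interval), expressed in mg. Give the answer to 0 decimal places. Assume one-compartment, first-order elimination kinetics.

To keep the same average steady-state level, dosing rate must scale with clearance.
CL ratio = 16.3 / 100 = 0.1630
New dose (same interval) = 1710 × 0.1630 = 278.7 mg

279 mg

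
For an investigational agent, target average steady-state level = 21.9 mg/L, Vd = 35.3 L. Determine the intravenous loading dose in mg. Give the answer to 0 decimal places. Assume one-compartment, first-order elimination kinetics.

LD = Css × Vd = 21.9 × 35.3 = 773.1 mg

773 mg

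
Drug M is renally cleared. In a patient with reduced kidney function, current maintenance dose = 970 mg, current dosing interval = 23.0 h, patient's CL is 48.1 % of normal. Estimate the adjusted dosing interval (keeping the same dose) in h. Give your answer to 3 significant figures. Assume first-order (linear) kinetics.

47.8 h

To keep the same average steady-state level, dosing rate must scale with clearance.
CL ratio = 48.1 / 100 = 0.4810
New interval (same dose) = 23.0 / 0.4810 = 47.82 h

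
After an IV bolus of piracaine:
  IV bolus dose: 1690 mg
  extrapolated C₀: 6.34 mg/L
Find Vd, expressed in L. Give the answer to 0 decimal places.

Vd = Dose / C₀ = 1690 / 6.34 = 266.6 L

267 L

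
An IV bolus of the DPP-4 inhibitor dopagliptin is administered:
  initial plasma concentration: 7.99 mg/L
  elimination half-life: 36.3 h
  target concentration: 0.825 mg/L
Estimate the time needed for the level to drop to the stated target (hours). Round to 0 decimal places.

119 h

k = ln2 / t½ = 0.693147 / 36.3 = 0.01909 h⁻¹
t = ln(C₀ / C) / k = ln(7.990 / 0.825) / 0.01909
  = ln(9.685) / 0.01909 = 2.271 / 0.01909 = 119.0 h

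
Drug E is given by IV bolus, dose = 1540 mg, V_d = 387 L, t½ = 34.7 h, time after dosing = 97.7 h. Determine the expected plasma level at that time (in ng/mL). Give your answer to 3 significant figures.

C₀ = Dose / Vd = 1540 / 387 = 3.979 mg/L
k = ln2 / t½ = 0.693147 / 34.7 = 0.01998 h⁻¹
C = C₀ · e^(−k·t) = 3.979 × e^(−0.01998 × 97.7)
  = 3.979 × 0.1420 = 0.5650 mg/L
Convert: 0.5650 mg/L × 1000 = 565.0 ng/mL

565 ng/mL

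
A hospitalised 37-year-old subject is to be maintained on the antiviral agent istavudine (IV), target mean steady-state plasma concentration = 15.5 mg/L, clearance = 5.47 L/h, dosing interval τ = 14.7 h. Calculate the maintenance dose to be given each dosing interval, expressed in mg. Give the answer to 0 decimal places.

1246 mg

At steady state, Dose/τ = Css × CL.
Dose = Css × CL × τ = 15.5 × 5.470 × 14.7 = 1246 mg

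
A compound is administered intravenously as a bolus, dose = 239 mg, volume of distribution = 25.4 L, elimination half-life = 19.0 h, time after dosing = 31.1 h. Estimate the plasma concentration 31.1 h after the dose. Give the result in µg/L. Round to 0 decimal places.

3026 µg/L

C₀ = Dose / Vd = 239.0 / 25.4 = 9.409 mg/L
k = ln2 / t½ = 0.693147 / 19.0 = 0.03648 h⁻¹
C = C₀ · e^(−k·t) = 9.409 × e^(−0.03648 × 31.1)
  = 9.409 × 0.3216 = 3.026 mg/L
Convert: 3.026 mg/L × 1000 = 3026 µg/L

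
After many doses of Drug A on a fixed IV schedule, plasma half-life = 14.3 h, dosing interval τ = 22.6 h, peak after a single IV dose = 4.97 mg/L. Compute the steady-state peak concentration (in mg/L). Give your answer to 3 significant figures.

7.47 mg/L

k = ln2 / t½ = 0.693147 / 14.3 = 0.04847 h⁻¹
e^(−kτ) = e^(−0.04847 × 22.6) = 0.3344
Accumulation ratio R = 1 / (1 − e^(−kτ)) = 1 / (1 − 0.3344) = 1.502
Steady-state peak = C₀ × R = 4.97 × 1.502 = 7.465 mg/L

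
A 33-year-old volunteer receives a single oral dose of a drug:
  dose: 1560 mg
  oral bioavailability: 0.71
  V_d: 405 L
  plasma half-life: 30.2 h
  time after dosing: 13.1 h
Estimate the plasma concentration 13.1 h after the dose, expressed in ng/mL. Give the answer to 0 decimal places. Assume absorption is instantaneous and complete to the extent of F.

Amount reaching circulation = F × Dose = 0.71 × 1560 = 1108 mg
C₀ = F·Dose / Vd = 1108 / 405 = 2.736 mg/L
k = ln2 / t½ = 0.693147 / 30.2 = 0.02295 h⁻¹
C = C₀ · e^(−k·t) = 2.736 × e^(−0.02295 × 13.1)
  = 2.736 × 0.7403 = 2.025 mg/L
Convert: 2.025 mg/L × 1000 = 2025 ng/mL

2025 ng/mL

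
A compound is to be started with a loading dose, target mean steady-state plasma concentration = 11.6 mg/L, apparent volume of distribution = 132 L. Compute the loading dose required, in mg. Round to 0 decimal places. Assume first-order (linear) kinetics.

LD = Css × Vd = 11.6 × 132 = 1531 mg

1531 mg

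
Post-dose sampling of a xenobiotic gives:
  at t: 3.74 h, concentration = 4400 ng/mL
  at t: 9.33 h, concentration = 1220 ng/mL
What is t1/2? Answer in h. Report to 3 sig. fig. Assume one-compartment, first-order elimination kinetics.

k = ln(C₁/C₂) / (t₂ − t₁) = ln(4400/1220) / (9.33 − 3.74)
  = 1.283 / 5.590 = 0.2295 h⁻¹
t½ = ln2 / k = 0.693147 / 0.2295 = 3.020 h

3.02 h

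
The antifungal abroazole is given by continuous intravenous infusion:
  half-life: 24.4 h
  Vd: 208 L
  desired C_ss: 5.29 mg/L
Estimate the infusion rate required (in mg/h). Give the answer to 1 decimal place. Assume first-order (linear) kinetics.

31.3 mg/h

k = ln2 / t½ = 0.693147 / 24.4 = 0.02841 h⁻¹
CL = k × Vd = 0.02841 × 208 = 5.909 L/h
At steady state, infusion rate R₀ = Css × CL = 5.29 × 5.909 = 31.26 mg/h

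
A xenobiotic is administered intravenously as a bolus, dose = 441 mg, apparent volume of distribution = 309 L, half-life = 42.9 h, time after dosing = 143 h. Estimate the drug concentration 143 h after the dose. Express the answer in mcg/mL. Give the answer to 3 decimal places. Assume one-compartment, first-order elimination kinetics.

0.142 mcg/mL

C₀ = Dose / Vd = 441.0 / 309 = 1.427 mg/L
k = ln2 / t½ = 0.693147 / 42.9 = 0.01616 h⁻¹
C = C₀ · e^(−k·t) = 1.427 × e^(−0.01616 × 143)
  = 1.427 × 0.09917 = 0.1415 mg/L
(0.1415 mg/L = 0.1415 mcg/mL)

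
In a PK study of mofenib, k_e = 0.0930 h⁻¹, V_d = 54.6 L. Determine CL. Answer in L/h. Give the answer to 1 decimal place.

5.1 L/h

CL = k × Vd = 0.0930 × 54.6 = 5.078 L/h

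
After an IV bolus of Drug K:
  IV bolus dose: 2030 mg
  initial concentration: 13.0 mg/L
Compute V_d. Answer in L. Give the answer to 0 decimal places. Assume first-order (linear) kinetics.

Vd = Dose / C₀ = 2030 / 13.0 = 156.2 L

156 L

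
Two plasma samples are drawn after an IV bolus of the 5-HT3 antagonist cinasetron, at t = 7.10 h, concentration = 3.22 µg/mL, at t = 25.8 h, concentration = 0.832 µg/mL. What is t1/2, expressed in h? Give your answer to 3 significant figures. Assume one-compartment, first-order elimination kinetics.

9.58 h

k = ln(C₁/C₂) / (t₂ − t₁) = ln(3.22/0.832) / (25.8 − 7.10)
  = 1.353 / 18.70 = 0.07235 h⁻¹
t½ = ln2 / k = 0.693147 / 0.07235 = 9.580 h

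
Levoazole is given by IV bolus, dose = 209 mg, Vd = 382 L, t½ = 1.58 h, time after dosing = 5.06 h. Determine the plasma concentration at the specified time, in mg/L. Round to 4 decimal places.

0.0594 mg/L

C₀ = Dose / Vd = 209.0 / 382 = 0.5471 mg/L
k = ln2 / t½ = 0.693147 / 1.58 = 0.4387 h⁻¹
C = C₀ · e^(−k·t) = 0.5471 × e^(−0.4387 × 5.06)
  = 0.5471 × 0.1086 = 0.05942 mg/L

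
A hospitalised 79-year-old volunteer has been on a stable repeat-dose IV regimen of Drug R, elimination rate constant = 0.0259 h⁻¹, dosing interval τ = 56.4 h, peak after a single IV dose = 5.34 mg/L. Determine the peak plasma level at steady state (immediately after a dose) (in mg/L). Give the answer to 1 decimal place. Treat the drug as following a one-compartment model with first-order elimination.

7.0 mg/L

e^(−kτ) = e^(−0.02590 × 56.4) = 0.2321
Accumulation ratio R = 1 / (1 − e^(−kτ)) = 1 / (1 − 0.2321) = 1.302
Steady-state peak = C₀ × R = 5.34 × 1.302 = 6.953 mg/L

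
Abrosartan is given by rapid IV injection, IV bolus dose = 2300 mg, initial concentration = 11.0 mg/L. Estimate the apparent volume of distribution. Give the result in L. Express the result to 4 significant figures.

Vd = Dose / C₀ = 2300 / 11.0 = 209.1 L

209.1 L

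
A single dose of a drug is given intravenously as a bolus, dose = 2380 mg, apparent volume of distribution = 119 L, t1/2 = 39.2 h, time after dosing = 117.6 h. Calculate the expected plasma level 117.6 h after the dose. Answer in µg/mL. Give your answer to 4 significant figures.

2.500 µg/mL

C₀ = Dose / Vd = 2380 / 119 = 20.00 mg/L
k = ln2 / t½ = 0.693147 / 39.2 = 0.01768 h⁻¹
t / t½ = 117.6 / 39.2 = 3 half-lives
C = C₀ × (1/2)^3 = 20.00 × 0.1250 = 2.500 mg/L
(2.500 mg/L = 2.500 µg/mL)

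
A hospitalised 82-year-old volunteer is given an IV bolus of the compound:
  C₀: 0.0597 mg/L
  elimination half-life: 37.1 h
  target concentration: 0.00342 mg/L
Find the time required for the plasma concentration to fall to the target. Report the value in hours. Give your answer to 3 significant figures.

153 h

k = ln2 / t½ = 0.693147 / 37.1 = 0.01868 h⁻¹
t = ln(C₀ / C) / k = ln(0.05970 / 0.00342) / 0.01868
  = ln(17.46) / 0.01868 = 2.860 / 0.01868 = 153.1 h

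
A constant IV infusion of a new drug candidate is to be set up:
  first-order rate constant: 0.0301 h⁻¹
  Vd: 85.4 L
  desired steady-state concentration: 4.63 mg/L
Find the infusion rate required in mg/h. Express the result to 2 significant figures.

12 mg/h

CL = k × Vd = 0.03010 × 85.4 = 2.571 L/h
At steady state, infusion rate R₀ = Css × CL = 4.63 × 2.571 = 11.90 mg/h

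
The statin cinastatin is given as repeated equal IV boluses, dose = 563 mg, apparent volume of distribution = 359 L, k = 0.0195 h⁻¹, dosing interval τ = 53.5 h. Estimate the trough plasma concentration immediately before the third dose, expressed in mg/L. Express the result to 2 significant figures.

0.75 mg/L

C₀ per dose = Dose / Vd = 563 / 359 = 1.568 mg/L
Fraction remaining after one interval: r = e^(−kτ) = e^(−0.01950 × 53.5) = 0.3523
Before dose 3, 2 doses have been given (aged 1τ, 2τ).
C_trough = C₀ × (r + r²) = 1.568 × (0.3523 + 0.1241) = 0.7470 mg/L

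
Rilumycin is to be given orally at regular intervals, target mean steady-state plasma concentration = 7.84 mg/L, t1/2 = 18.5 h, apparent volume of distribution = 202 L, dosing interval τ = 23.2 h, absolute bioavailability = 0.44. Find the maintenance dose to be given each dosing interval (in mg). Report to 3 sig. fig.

k = ln2 / t½ = 0.693147 / 18.5 = 0.03747 h⁻¹
CL = k × Vd = 0.03747 × 202 = 7.569 L/h
At steady state, F × (Dose/τ) = Css × CL.
Dose = Css × CL × τ / F = 7.84 × 7.569 × 23.2 / 0.44 = 3129 mg

3130 mg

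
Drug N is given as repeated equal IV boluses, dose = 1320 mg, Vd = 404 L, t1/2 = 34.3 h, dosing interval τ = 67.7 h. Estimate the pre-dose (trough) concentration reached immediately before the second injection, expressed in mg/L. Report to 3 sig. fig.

0.832 mg/L

C₀ per dose = Dose / Vd = 1320 / 404 = 3.267 mg/L
k = ln2 / t½ = 0.693147 / 34.3 = 0.02021 h⁻¹
Fraction remaining after one interval: r = e^(−kτ) = e^(−0.02021 × 67.7) = 0.2546
Before dose 2, 1 dose has been given (aged 1τ).
C_trough = C₀ × r = 3.267 × 0.2546 = 0.8318 mg/L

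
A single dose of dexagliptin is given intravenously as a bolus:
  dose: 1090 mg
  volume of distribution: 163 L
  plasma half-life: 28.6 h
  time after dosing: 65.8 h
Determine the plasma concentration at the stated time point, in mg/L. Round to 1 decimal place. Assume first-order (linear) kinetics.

1.4 mg/L

C₀ = Dose / Vd = 1090 / 163 = 6.687 mg/L
k = ln2 / t½ = 0.693147 / 28.6 = 0.02424 h⁻¹
C = C₀ · e^(−k·t) = 6.687 × e^(−0.02424 × 65.8)
  = 6.687 × 0.2029 = 1.357 mg/L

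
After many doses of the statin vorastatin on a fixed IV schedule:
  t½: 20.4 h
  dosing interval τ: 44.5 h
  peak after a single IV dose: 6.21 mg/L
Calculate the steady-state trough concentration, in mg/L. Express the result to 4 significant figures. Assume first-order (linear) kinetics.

1.756 mg/L

k = ln2 / t½ = 0.693147 / 20.4 = 0.03398 h⁻¹
e^(−kτ) = e^(−0.03398 × 44.5) = 0.2204
Accumulation ratio R = 1 / (1 − e^(−kτ)) = 1 / (1 − 0.2204) = 1.283
Steady-state trough = C₀ × R × e^(−kτ) = 6.21 × 1.283 × 0.2204 = 1.756 mg/L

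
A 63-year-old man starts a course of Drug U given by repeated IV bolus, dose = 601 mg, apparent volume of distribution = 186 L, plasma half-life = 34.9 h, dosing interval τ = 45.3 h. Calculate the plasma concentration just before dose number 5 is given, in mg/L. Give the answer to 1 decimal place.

C₀ per dose = Dose / Vd = 601 / 186 = 3.231 mg/L
k = ln2 / t½ = 0.693147 / 34.9 = 0.01986 h⁻¹
Fraction remaining after one interval: r = e^(−kτ) = e^(−0.01986 × 45.3) = 0.4067
Before dose 5, 4 doses have been given (aged 1τ, 2τ, 3τ, 4τ).
C_trough = C₀ × (r + r² + … + r^4) = C₀ × r(1−r^4)/(1−r)
        = 3.231 × 0.4067 × (1 − 0.02736) / (1 − 0.4067) = 2.154 mg/L

2.2 mg/L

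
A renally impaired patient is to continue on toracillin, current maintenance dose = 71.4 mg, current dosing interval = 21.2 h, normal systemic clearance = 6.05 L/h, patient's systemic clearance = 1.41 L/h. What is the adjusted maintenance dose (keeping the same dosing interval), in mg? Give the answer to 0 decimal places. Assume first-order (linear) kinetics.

17 mg

To keep the same average steady-state level, dosing rate must scale with clearance.
CL ratio = 1.41 / 6.05 = 0.2331
New dose (same interval) = 71.4 × 0.2331 = 16.64 mg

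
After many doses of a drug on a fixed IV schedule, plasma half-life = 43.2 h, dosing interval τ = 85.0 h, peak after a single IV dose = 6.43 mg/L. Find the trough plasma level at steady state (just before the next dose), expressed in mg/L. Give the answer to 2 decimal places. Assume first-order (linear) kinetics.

2.21 mg/L

k = ln2 / t½ = 0.693147 / 43.2 = 0.01605 h⁻¹
e^(−kτ) = e^(−0.01605 × 85.0) = 0.2556
Accumulation ratio R = 1 / (1 − e^(−kτ)) = 1 / (1 − 0.2556) = 1.343
Steady-state trough = C₀ × R × e^(−kτ) = 6.43 × 1.343 × 0.2556 = 2.207 mg/L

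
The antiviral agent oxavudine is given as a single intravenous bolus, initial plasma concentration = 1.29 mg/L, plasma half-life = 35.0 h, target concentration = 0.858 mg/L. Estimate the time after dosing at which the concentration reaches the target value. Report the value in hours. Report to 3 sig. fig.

k = ln2 / t½ = 0.693147 / 35.0 = 0.01980 h⁻¹
t = ln(C₀ / C) / k = ln(1.290 / 0.858) / 0.01980
  = ln(1.503) / 0.01980 = 0.4075 / 0.01980 = 20.58 h

20.6 h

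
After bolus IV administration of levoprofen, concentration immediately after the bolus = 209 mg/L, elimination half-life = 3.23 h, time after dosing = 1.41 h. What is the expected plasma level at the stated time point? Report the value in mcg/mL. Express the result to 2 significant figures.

150 mcg/mL

k = ln2 / t½ = 0.693147 / 3.23 = 0.2146 h⁻¹
C = C₀ · e^(−k·t) = 209.0 × e^(−0.2146 × 1.41)
  = 209.0 × 0.7389 = 154.4 mg/L
(154.4 mg/L = 154.4 mcg/mL)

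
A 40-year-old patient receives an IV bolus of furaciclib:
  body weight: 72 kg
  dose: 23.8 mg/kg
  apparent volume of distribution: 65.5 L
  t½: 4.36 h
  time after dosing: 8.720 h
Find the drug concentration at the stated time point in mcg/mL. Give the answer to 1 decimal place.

Total dose = 23.8 × 72 = 1714 mg
C₀ = Dose / Vd = 1714 / 65.5 = 26.17 mg/L
k = ln2 / t½ = 0.693147 / 4.36 = 0.1590 h⁻¹
t / t½ = 8.720 / 4.36 = 2 half-lives
C = C₀ × (1/2)^2 = 26.17 × 0.2500 = 6.543 mg/L
(6.543 mg/L = 6.543 mcg/mL)

6.5 mcg/mL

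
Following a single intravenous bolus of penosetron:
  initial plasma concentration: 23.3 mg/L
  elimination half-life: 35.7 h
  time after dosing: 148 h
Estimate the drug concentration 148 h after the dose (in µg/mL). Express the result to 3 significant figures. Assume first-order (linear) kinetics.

1.32 µg/mL

k = ln2 / t½ = 0.693147 / 35.7 = 0.01942 h⁻¹
C = C₀ · e^(−k·t) = 23.30 × e^(−0.01942 × 148)
  = 23.30 × 0.05646 = 1.316 mg/L
(1.316 mg/L = 1.316 µg/mL)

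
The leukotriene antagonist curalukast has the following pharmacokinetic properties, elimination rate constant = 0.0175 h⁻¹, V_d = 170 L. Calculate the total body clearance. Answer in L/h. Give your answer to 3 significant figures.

2.98 L/h

CL = k × Vd = 0.0175 × 170 = 2.975 L/h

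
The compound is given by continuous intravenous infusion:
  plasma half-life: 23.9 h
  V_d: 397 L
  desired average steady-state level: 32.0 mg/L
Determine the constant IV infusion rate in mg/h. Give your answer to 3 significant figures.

368 mg/h

k = ln2 / t½ = 0.693147 / 23.9 = 0.02900 h⁻¹
CL = k × Vd = 0.02900 × 397 = 11.51 L/h
At steady state, infusion rate R₀ = Css × CL = 32.0 × 11.51 = 368.3 mg/h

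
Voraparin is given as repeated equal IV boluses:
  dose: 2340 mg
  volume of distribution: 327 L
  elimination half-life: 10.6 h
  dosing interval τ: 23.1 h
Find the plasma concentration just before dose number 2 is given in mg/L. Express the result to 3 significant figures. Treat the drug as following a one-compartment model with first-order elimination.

1.58 mg/L

C₀ per dose = Dose / Vd = 2340 / 327 = 7.156 mg/L
k = ln2 / t½ = 0.693147 / 10.6 = 0.06539 h⁻¹
Fraction remaining after one interval: r = e^(−kτ) = e^(−0.06539 × 23.1) = 0.2208
Before dose 2, 1 dose has been given (aged 1τ).
C_trough = C₀ × r = 7.156 × 0.2208 = 1.580 mg/L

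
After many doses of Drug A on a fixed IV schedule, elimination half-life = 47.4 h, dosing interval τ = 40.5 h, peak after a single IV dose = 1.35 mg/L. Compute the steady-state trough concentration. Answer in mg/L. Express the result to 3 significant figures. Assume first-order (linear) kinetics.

1.67 mg/L

k = ln2 / t½ = 0.693147 / 47.4 = 0.01462 h⁻¹
e^(−kτ) = e^(−0.01462 × 40.5) = 0.5532
Accumulation ratio R = 1 / (1 − e^(−kτ)) = 1 / (1 − 0.5532) = 2.238
Steady-state trough = C₀ × R × e^(−kτ) = 1.35 × 2.238 × 0.5532 = 1.671 mg/L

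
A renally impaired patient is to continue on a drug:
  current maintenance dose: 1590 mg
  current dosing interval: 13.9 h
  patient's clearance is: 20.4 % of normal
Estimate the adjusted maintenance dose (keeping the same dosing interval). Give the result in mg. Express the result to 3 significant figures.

324 mg

To keep the same average steady-state level, dosing rate must scale with clearance.
CL ratio = 20.4 / 100 = 0.2040
New dose (same interval) = 1590 × 0.2040 = 324.4 mg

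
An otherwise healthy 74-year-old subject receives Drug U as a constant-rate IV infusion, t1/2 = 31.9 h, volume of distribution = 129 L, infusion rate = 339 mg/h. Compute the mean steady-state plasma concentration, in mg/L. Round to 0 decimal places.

k = ln2 / t½ = 0.693147 / 31.9 = 0.02173 h⁻¹
CL = k × Vd = 0.02173 × 129 = 2.803 L/h
At steady state Css = R₀ / CL = 339 / 2.803 = 120.9 mg/L

121 mg/L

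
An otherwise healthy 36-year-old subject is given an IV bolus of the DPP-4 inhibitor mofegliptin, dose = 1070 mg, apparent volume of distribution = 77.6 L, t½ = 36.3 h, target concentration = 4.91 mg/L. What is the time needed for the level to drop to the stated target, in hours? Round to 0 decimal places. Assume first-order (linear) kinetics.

54 h

C₀ = Dose / Vd = 1070 / 77.6 = 13.79 mg/L
k = ln2 / t½ = 0.693147 / 36.3 = 0.01909 h⁻¹
t = ln(C₀ / C) / k = ln(13.79 / 4.91) / 0.01909
  = ln(2.809) / 0.01909 = 1.033 / 0.01909 = 54.11 h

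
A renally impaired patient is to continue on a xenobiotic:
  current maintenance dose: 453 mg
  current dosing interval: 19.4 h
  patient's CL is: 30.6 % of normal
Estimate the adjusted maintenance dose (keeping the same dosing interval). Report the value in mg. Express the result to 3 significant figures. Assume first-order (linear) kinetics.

139 mg

To keep the same average steady-state level, dosing rate must scale with clearance.
CL ratio = 30.6 / 100 = 0.3060
New dose (same interval) = 453 × 0.3060 = 138.6 mg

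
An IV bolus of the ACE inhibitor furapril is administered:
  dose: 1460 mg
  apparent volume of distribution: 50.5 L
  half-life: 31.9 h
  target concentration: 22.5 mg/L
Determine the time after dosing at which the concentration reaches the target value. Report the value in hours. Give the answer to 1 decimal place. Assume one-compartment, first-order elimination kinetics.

C₀ = Dose / Vd = 1460 / 50.5 = 28.91 mg/L
k = ln2 / t½ = 0.693147 / 31.9 = 0.02173 h⁻¹
t = ln(C₀ / C) / k = ln(28.91 / 22.5) / 0.02173
  = ln(1.285) / 0.02173 = 0.2508 / 0.02173 = 11.54 h

11.5 h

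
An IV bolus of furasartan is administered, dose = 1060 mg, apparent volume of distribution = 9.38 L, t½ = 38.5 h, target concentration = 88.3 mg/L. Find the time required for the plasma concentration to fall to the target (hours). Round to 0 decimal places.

14 h

C₀ = Dose / Vd = 1060 / 9.38 = 113.0 mg/L
k = ln2 / t½ = 0.693147 / 38.5 = 0.01800 h⁻¹
t = ln(C₀ / C) / k = ln(113.0 / 88.3) / 0.01800
  = ln(1.280) / 0.01800 = 0.2469 / 0.01800 = 13.72 h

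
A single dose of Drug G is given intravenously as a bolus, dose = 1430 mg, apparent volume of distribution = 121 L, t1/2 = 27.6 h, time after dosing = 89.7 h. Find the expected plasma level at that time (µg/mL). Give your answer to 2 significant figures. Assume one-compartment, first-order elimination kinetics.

1.2 µg/mL

C₀ = Dose / Vd = 1430 / 121 = 11.82 mg/L
k = ln2 / t½ = 0.693147 / 27.6 = 0.02511 h⁻¹
C = C₀ · e^(−k·t) = 11.82 × e^(−0.02511 × 89.7)
  = 11.82 × 0.1052 = 1.243 mg/L
(1.243 mg/L = 1.243 µg/mL)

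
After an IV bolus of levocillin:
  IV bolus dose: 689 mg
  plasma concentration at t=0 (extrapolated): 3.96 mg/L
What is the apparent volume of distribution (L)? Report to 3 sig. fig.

174 L

Vd = Dose / C₀ = 689.0 / 3.96 = 174.0 L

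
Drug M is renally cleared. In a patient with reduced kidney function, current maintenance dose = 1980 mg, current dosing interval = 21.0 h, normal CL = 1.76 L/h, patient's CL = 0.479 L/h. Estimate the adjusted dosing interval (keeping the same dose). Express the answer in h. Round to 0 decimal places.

77 h

To keep the same average steady-state level, dosing rate must scale with clearance.
CL ratio = 0.479 / 1.76 = 0.2722
New interval (same dose) = 21.0 / 0.2722 = 77.15 h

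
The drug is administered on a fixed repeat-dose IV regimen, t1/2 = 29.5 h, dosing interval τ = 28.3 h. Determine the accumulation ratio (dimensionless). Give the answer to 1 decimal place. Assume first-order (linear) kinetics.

2.1

k = ln2 / t½ = 0.693147 / 29.5 = 0.02350 h⁻¹
e^(−kτ) = e^(−0.02350 × 28.3) = 0.5142
Accumulation ratio R = 1 / (1 − e^(−kτ)) = 1 / (1 − 0.5142) = 2.058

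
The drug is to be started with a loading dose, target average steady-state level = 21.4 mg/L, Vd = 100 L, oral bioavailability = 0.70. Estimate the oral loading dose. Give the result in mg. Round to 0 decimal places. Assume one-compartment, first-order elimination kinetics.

LD = Css × Vd / F = 21.4 × 100 / 0.70 = 3057 mg

3057 mg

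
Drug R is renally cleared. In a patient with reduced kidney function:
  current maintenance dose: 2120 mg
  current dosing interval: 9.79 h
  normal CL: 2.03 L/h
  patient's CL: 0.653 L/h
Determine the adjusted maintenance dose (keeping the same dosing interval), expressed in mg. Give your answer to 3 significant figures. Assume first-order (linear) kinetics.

682 mg

To keep the same average steady-state level, dosing rate must scale with clearance.
CL ratio = 0.653 / 2.03 = 0.3217
New dose (same interval) = 2120 × 0.3217 = 682.0 mg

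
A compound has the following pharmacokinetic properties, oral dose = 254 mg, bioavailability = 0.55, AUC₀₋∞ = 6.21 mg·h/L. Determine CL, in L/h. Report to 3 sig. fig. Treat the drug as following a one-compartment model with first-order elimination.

22.5 L/h

CL = F·Dose / AUC = 0.55 × 254 / 6.21 = 22.50 L/h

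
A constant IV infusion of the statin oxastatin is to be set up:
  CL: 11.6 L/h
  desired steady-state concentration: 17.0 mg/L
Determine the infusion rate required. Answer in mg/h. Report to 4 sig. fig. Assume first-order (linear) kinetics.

197.2 mg/h

At steady state, infusion rate R₀ = Css × CL = 17.0 × 11.60 = 197.2 mg/h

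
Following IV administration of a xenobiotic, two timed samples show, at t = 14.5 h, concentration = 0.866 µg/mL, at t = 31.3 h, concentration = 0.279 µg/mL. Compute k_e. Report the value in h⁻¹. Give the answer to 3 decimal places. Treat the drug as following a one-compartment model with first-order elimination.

k = ln(C₁/C₂) / (t₂ − t₁) = ln(0.866/0.279) / (31.3 − 14.5)
  = 1.133 / 16.80 = 0.06744 h⁻¹

0.067 h⁻¹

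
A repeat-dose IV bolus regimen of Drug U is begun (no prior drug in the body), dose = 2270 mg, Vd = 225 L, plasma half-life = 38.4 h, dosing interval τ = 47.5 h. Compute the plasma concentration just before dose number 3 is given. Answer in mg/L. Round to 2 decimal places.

6.10 mg/L

C₀ per dose = Dose / Vd = 2270 / 225 = 10.09 mg/L
k = ln2 / t½ = 0.693147 / 38.4 = 0.01805 h⁻¹
Fraction remaining after one interval: r = e^(−kτ) = e^(−0.01805 × 47.5) = 0.4243
Before dose 3, 2 doses have been given (aged 1τ, 2τ).
C_trough = C₀ × (r + r²) = 10.09 × (0.4243 + 0.1800) = 6.097 mg/L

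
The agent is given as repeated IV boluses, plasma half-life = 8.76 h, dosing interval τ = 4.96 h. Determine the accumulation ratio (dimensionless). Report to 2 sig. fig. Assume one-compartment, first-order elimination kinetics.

k = ln2 / t½ = 0.693147 / 8.76 = 0.07913 h⁻¹
e^(−kτ) = e^(−0.07913 × 4.96) = 0.6754
Accumulation ratio R = 1 / (1 − e^(−kτ)) = 1 / (1 − 0.6754) = 3.081

3.1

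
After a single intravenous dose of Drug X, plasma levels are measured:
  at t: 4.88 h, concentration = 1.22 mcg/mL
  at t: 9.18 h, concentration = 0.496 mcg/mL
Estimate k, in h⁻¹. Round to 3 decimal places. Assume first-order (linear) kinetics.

0.209 h⁻¹

k = ln(C₁/C₂) / (t₂ − t₁) = ln(1.22/0.496) / (9.18 − 4.88)
  = 0.9000 / 4.300 = 0.2093 h⁻¹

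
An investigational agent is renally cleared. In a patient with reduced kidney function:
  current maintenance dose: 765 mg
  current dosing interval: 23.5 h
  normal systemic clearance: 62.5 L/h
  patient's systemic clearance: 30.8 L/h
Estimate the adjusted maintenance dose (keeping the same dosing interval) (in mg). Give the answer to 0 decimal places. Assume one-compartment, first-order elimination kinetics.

377 mg

To keep the same average steady-state level, dosing rate must scale with clearance.
CL ratio = 30.8 / 62.5 = 0.4928
New dose (same interval) = 765 × 0.4928 = 377.0 mg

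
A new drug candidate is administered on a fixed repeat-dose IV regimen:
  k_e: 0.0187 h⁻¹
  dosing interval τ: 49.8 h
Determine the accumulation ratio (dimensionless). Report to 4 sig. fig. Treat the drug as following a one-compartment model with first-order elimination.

e^(−kτ) = e^(−0.01870 × 49.8) = 0.3941
Accumulation ratio R = 1 / (1 − e^(−kτ)) = 1 / (1 − 0.3941) = 1.650

1.650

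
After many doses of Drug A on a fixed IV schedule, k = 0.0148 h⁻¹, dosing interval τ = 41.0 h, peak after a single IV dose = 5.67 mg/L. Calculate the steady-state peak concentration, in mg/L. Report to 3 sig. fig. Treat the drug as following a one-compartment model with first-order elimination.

12.5 mg/L

e^(−kτ) = e^(−0.01480 × 41.0) = 0.5451
Accumulation ratio R = 1 / (1 − e^(−kτ)) = 1 / (1 − 0.5451) = 2.198
Steady-state peak = C₀ × R = 5.67 × 2.198 = 12.46 mg/L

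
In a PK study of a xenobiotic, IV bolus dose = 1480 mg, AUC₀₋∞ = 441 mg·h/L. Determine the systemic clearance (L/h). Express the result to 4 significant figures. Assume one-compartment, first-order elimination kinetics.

CL = Dose / AUC = 1480 / 441 = 3.356 L/h

3.356 L/h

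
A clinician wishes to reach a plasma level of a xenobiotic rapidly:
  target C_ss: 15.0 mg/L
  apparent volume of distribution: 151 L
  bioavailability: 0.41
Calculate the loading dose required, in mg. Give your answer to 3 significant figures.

LD = Css × Vd / F = 15.0 × 151 / 0.41 = 5524 mg

5520 mg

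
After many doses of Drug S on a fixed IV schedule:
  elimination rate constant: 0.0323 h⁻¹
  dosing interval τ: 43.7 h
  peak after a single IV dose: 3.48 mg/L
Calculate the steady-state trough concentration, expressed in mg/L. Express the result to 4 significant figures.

e^(−kτ) = e^(−0.03230 × 43.7) = 0.2438
Accumulation ratio R = 1 / (1 − e^(−kτ)) = 1 / (1 − 0.2438) = 1.322
Steady-state trough = C₀ × R × e^(−kτ) = 3.48 × 1.322 × 0.2438 = 1.122 mg/L

1.122 mg/L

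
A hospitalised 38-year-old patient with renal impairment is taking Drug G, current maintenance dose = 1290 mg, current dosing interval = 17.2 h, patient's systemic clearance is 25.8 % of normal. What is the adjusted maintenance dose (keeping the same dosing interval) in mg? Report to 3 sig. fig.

To keep the same average steady-state level, dosing rate must scale with clearance.
CL ratio = 25.8 / 100 = 0.2580
New dose (same interval) = 1290 × 0.2580 = 332.8 mg

333 mg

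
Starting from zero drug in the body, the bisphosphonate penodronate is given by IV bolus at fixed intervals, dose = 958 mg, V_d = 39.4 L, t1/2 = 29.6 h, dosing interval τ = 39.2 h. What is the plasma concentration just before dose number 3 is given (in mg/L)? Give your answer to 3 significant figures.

13.6 mg/L

C₀ per dose = Dose / Vd = 958 / 39.4 = 24.31 mg/L
k = ln2 / t½ = 0.693147 / 29.6 = 0.02342 h⁻¹
Fraction remaining after one interval: r = e^(−kτ) = e^(−0.02342 × 39.2) = 0.3993
Before dose 3, 2 doses have been given (aged 1τ, 2τ).
C_trough = C₀ × (r + r²) = 24.31 × (0.3993 + 0.1594) = 13.58 mg/L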